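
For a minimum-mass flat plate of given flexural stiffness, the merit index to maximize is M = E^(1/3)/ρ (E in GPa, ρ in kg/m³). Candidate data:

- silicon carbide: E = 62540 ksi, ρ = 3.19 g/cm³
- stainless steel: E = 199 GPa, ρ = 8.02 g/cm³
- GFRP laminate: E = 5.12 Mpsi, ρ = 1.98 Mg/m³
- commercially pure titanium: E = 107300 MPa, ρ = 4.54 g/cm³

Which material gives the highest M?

silicon carbide

Normalizing units and computing the index:
  silicon carbide: E = 431.2 GPa, ρ = 3190 kg/m³
  stainless steel: E = 199.0 GPa, ρ = 8020 kg/m³
  GFRP laminate: E = 35.30 GPa, ρ = 1980 kg/m³
  commercially pure titanium: E = 107.3 GPa, ρ = 4540 kg/m³
  silicon carbide: M = 2.37×10⁻³
  GFRP laminate: M = 1.66×10⁻³
  commercially pure titanium: M = 1.05×10⁻³
  stainless steel: M = 0.728×10⁻³
Highest index: silicon carbide.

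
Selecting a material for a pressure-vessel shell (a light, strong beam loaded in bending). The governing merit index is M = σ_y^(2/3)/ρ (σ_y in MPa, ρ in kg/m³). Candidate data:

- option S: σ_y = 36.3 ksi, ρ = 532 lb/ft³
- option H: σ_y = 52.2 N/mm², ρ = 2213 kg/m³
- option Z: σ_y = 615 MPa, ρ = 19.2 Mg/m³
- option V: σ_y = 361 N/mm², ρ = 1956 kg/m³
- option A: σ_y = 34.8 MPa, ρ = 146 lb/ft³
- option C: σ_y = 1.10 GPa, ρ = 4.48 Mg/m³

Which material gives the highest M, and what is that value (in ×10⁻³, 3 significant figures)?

After converting to SI:
  option S: σ_y = 250.3 MPa, ρ = 8522 kg/m³
  option H: σ_y = 52.20 MPa, ρ = 2213 kg/m³
  option Z: σ_y = 615.0 MPa, ρ = 19200 kg/m³
  option V: σ_y = 361.0 MPa, ρ = 1956 kg/m³
  option A: σ_y = 34.80 MPa, ρ = 2339 kg/m³
  option C: σ_y = 1100 MPa, ρ = 4480 kg/m³
  option V: M = 25.9×10⁻³
  option C: M = 23.8×10⁻³
  option H: M = 6.31×10⁻³
  option S: M = 4.66×10⁻³
  option A: M = 4.56×10⁻³
  option Z: M = 3.77×10⁻³
Option V ranks first.

option V, M = 25.9×10⁻³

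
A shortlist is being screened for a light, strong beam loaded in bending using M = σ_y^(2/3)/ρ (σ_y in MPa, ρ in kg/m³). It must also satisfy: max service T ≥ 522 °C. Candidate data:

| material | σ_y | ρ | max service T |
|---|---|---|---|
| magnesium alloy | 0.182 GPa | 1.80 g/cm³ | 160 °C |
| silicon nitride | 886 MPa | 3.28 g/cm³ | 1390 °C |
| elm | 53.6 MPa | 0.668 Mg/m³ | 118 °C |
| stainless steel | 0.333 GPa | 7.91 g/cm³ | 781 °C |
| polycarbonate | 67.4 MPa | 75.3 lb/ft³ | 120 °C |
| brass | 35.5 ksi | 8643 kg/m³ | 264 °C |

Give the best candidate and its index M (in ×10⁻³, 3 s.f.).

silicon nitride, M = 28.1×10⁻³

Screen on constraints: max service T ≥ 522 °C. Survivors: silicon nitride, stainless steel.
Normalizing units and computing the index:
  silicon nitride: σ_y = 886.0 MPa, ρ = 3280 kg/m³
  stainless steel: σ_y = 333.0 MPa, ρ = 7910 kg/m³
  silicon nitride: M = 28.1×10⁻³
  stainless steel: M = 6.07×10⁻³
Silicon nitride has the largest M.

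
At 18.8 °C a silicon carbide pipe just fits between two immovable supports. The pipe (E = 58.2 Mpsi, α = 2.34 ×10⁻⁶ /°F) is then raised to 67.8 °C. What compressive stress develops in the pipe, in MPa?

E = 58.2 Mpsi = 401.3 GPa.
α = 2.34×10⁻⁶/°F × 9/5 = 4.21×10⁻⁶/K.
ΔT = 49.00 K. Constrained thermal stress σ = E·α·ΔT = 401.3×10³ MPa × 4.21×10⁻⁶ × 49.00 = 82.8 MPa (compressive).

82.8 MPa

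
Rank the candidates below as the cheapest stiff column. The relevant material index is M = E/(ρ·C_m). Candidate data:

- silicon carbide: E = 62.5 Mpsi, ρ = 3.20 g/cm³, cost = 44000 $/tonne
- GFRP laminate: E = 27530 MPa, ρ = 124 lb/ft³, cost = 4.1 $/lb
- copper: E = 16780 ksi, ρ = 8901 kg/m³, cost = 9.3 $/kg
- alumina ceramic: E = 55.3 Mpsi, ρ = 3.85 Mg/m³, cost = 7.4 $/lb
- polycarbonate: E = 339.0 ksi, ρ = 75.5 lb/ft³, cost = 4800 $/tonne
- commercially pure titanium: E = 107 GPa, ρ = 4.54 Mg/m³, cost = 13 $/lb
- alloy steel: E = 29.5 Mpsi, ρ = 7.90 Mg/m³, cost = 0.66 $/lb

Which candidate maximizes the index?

Normalizing units and computing the index:
  silicon carbide: E = 430.9 GPa, ρ = 3200 kg/m³, cost = 44.00 $/kg
  GFRP laminate: E = 27.53 GPa, ρ = 1986 kg/m³, cost = 9.039 $/kg
  copper: E = 115.7 GPa, ρ = 8901 kg/m³, cost = 9.300 $/kg
  alumina ceramic: E = 381.3 GPa, ρ = 3850 kg/m³, cost = 16.31 $/kg
  polycarbonate: E = 2.337 GPa, ρ = 1209 kg/m³, cost = 4.800 $/kg
  commercially pure titanium: E = 107.0 GPa, ρ = 4540 kg/m³, cost = 28.66 $/kg
  alloy steel: E = 203.4 GPa, ρ = 7900 kg/m³, cost = 1.455 $/kg
  alloy steel: M = 17.7 MN·m per $
  alumina ceramic: M = 6.07 MN·m per $
  silicon carbide: M = 3.06 MN·m per $
  GFRP laminate: M = 1.53 MN·m per $
  copper: M = 1.40 MN·m per $
  commercially pure titanium: M = 0.822 MN·m per $
  polycarbonate: M = 0.403 MN·m per $
Alloy steel ranks first.

alloy steel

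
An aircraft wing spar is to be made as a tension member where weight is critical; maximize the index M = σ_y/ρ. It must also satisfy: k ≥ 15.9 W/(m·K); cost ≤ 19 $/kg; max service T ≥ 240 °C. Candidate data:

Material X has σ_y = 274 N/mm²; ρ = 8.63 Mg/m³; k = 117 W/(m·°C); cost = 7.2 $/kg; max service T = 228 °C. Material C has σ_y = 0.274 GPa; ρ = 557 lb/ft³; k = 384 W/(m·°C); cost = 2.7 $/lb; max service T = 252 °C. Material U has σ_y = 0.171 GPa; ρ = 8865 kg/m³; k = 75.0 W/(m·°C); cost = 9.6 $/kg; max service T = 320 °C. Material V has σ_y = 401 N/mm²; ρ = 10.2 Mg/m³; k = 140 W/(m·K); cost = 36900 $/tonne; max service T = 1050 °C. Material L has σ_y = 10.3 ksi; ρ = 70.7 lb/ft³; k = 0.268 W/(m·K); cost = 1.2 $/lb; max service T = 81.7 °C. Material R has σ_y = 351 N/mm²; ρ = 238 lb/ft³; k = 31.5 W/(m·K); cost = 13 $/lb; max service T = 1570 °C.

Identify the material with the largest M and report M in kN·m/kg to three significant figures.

material C, M = 30.7 kN·m/kg

Screen on constraints: k ≥ 15.9 W/(m·K); cost ≤ 19 $/kg; max service T ≥ 240 °C. Survivors: material C, material U.
Putting every candidate on a common basis:
  material C: σ_y = 274.0 MPa, ρ = 8922 kg/m³
  material U: σ_y = 171.0 MPa, ρ = 8865 kg/m³
  material C: M = 30.7 kN·m/kg
  material U: M = 19.3 kN·m/kg
Material C has the largest M.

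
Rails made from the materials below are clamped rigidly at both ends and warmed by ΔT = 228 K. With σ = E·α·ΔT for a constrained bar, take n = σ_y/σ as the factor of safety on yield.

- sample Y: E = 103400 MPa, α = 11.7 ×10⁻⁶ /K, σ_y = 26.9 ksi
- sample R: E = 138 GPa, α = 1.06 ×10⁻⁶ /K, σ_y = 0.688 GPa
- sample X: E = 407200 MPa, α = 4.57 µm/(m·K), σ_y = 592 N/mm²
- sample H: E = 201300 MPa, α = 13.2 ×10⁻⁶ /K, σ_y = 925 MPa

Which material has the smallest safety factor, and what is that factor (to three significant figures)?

Per material, after unit conversion:
  sample Y: E = 103.4, α = 11.7, σ_y = 185.5 → σ = 276 MPa, n = 0.672
  sample R: E = 138.0, α = 1.06, σ_y = 688.0 → σ = 33.4 MPa, n = 20.6
  sample X: E = 407.2, α = 4.57, σ_y = 592.0 → σ = 424 MPa, n = 1.40
  sample H: E = 201.3, α = 13.2, σ_y = 925.0 → σ = 606 MPa, n = 1.53
Sample Y has the lowest safety factor, n = 0.672.

sample Y, n = 0.672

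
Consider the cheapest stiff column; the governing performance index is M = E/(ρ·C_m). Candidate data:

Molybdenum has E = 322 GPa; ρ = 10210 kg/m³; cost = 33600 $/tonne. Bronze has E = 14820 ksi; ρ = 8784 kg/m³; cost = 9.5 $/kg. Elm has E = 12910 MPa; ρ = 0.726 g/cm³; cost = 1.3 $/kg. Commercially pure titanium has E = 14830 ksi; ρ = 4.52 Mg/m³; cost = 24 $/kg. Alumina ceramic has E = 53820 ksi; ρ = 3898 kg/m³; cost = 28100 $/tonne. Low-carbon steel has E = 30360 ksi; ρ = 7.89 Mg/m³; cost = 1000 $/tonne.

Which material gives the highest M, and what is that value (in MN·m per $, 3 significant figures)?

Normalizing units and computing the index:
  molybdenum: E = 322.0 GPa, ρ = 10210 kg/m³, cost = 33.60 $/kg
  bronze: E = 102.2 GPa, ρ = 8784 kg/m³, cost = 9.500 $/kg
  elm: E = 12.91 GPa, ρ = 726.0 kg/m³, cost = 1.300 $/kg
  commercially pure titanium: E = 102.2 GPa, ρ = 4520 kg/m³, cost = 24.00 $/kg
  alumina ceramic: E = 371.1 GPa, ρ = 3898 kg/m³, cost = 28.10 $/kg
  low-carbon steel: E = 209.3 GPa, ρ = 7890 kg/m³, cost = 1.000 $/kg
  low-carbon steel: M = 26.5 MN·m per $
  elm: M = 13.7 MN·m per $
  alumina ceramic: M = 3.39 MN·m per $
  bronze: M = 1.22 MN·m per $
  commercially pure titanium: M = 0.943 MN·m per $
  molybdenum: M = 0.939 MN·m per $
Low-carbon steel has the largest M.

low-carbon steel, M = 26.5 MN·m per $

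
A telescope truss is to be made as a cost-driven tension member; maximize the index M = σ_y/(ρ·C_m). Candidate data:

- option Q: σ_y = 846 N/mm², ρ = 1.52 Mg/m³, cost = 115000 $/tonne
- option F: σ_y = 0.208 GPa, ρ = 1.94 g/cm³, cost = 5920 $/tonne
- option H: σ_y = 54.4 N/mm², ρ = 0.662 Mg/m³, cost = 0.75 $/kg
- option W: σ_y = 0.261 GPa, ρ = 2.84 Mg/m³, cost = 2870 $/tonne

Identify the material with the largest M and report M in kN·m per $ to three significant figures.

option H, M = 110 kN·m per $

Convert each candidate to consistent units, then evaluate M:
  option Q: σ_y = 846.0 MPa, ρ = 1520 kg/m³, cost = 115.0 $/kg
  option F: σ_y = 208.0 MPa, ρ = 1940 kg/m³, cost = 5.920 $/kg
  option H: σ_y = 54.40 MPa, ρ = 662.0 kg/m³, cost = 0.7500 $/kg
  option W: σ_y = 261.0 MPa, ρ = 2840 kg/m³, cost = 2.870 $/kg
  option H: M = 110 kN·m per $
  option W: M = 32.0 kN·m per $
  option F: M = 18.1 kN·m per $
  option Q: M = 4.84 kN·m per $
Option H has the largest M.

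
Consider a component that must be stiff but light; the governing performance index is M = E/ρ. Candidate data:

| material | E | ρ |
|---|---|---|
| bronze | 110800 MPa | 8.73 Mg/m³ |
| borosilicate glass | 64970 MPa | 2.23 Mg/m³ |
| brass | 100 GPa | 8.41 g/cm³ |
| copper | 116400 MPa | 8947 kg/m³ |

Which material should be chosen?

borosilicate glass

In SI units:
  bronze: E = 110.8 GPa, ρ = 8730 kg/m³
  borosilicate glass: E = 64.97 GPa, ρ = 2230 kg/m³
  brass: E = 100.0 GPa, ρ = 8410 kg/m³
  copper: E = 116.4 GPa, ρ = 8947 kg/m³
  borosilicate glass: M = 29.1 MN·m/kg
  copper: M = 13.0 MN·m/kg
  bronze: M = 12.7 MN·m/kg
  brass: M = 11.9 MN·m/kg
Borosilicate glass ranks first.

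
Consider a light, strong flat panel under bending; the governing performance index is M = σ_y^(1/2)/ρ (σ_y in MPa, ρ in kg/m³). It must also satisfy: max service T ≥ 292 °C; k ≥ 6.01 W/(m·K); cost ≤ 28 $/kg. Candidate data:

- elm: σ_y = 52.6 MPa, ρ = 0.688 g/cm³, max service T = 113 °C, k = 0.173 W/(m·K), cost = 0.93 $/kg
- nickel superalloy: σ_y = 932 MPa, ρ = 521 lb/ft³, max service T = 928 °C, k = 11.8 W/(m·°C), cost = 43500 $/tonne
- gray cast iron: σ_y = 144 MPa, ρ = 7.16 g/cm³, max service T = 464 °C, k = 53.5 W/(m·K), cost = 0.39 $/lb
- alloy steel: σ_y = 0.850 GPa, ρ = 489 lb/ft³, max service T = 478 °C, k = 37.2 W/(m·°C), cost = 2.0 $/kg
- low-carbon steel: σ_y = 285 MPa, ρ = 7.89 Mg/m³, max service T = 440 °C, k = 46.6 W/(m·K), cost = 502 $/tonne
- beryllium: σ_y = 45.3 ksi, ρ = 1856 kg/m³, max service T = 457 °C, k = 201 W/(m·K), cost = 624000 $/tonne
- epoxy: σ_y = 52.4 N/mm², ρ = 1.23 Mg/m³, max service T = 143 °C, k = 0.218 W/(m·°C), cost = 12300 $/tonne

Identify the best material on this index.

alloy steel

Screen on constraints: max service T ≥ 292 °C; k ≥ 6.01 W/(m·K); cost ≤ 28 $/kg. Survivors: gray cast iron, alloy steel, low-carbon steel.
Putting every candidate on a common basis:
  gray cast iron: σ_y = 144.0 MPa, ρ = 7160 kg/m³
  alloy steel: σ_y = 850.0 MPa, ρ = 7833 kg/m³
  low-carbon steel: σ_y = 285.0 MPa, ρ = 7890 kg/m³
  alloy steel: M = 3.72×10⁻³
  low-carbon steel: M = 2.14×10⁻³
  gray cast iron: M = 1.68×10⁻³
Alloy steel has the largest M.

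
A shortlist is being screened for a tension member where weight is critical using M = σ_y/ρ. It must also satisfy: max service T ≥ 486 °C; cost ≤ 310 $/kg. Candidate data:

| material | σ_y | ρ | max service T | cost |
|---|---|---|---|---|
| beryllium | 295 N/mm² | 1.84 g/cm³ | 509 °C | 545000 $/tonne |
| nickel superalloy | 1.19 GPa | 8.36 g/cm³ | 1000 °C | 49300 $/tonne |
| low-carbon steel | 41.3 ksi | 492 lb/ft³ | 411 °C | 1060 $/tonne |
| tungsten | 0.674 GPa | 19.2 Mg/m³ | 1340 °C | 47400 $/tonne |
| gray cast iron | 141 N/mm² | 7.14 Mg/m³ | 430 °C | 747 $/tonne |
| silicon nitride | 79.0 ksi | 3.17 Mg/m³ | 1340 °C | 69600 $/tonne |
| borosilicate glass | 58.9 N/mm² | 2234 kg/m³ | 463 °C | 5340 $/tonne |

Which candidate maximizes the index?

Screen on constraints: max service T ≥ 486 °C; cost ≤ 310 $/kg. Survivors: nickel superalloy, tungsten, silicon nitride.
After converting to SI:
  nickel superalloy: σ_y = 1190 MPa, ρ = 8360 kg/m³
  tungsten: σ_y = 674.0 MPa, ρ = 19200 kg/m³
  silicon nitride: σ_y = 544.7 MPa, ρ = 3170 kg/m³
  silicon nitride: M = 172 kN·m/kg
  nickel superalloy: M = 142 kN·m/kg
  tungsten: M = 35.1 kN·m/kg
Silicon nitride ranks first.

silicon nitride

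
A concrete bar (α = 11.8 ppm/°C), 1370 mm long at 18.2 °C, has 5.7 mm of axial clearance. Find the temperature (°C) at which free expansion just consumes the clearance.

371 °C

α·L₀·ΔT = 5.7 mm ⇒ ΔT = 5.7 / (11.8×10⁻⁶ × 1370.0) = 352.6 K.
T = 18.2 + 352.6 = 370.8 °C.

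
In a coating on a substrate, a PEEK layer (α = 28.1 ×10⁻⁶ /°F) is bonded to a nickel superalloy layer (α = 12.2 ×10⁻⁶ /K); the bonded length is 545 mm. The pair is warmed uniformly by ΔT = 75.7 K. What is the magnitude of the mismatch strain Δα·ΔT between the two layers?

PEEK: α = 28.1×10⁻⁶/°F × 9/5 = 50.6×10⁻⁶/K.
Δα = |50.6 − 12.2|×10⁻⁶/K = 38.4×10⁻⁶/K.
Mismatch strain = Δα·ΔT = 38.4×10⁻⁶ × 75.7 = 2.91×10⁻³.

2.91×10⁻³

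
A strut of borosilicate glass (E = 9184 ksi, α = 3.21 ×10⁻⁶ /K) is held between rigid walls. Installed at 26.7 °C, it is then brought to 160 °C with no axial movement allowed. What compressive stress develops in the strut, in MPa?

27.1 MPa

E = 9184 ksi = 63.32 GPa.
ΔT = 133.3 K. Constrained thermal stress σ = E·α·ΔT = 63.32×10³ MPa × 3.21×10⁻⁶ × 133.3 = 27.1 MPa (compressive).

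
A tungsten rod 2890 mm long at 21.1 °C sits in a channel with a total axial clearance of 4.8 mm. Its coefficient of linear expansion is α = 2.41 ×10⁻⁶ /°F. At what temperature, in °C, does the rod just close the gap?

α = 2.41×10⁻⁶/°F × 9/5 = 4.34×10⁻⁶/K.
α·L₀·ΔT = 4.8 mm ⇒ ΔT = 4.8 / (4.34×10⁻⁶ × 2890.0) = 382.9 K.
T = 21.1 + 382.9 = 404.0 °C.

404 °C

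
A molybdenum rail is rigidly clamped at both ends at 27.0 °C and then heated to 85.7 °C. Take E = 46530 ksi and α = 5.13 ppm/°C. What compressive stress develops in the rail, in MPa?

E = 46530 ksi = 320.8 GPa.
ΔT = 58.70 K. Constrained thermal stress σ = E·α·ΔT = 320.8×10³ MPa × 5.13×10⁻⁶ × 58.70 = 96.6 MPa (compressive).

96.6 MPa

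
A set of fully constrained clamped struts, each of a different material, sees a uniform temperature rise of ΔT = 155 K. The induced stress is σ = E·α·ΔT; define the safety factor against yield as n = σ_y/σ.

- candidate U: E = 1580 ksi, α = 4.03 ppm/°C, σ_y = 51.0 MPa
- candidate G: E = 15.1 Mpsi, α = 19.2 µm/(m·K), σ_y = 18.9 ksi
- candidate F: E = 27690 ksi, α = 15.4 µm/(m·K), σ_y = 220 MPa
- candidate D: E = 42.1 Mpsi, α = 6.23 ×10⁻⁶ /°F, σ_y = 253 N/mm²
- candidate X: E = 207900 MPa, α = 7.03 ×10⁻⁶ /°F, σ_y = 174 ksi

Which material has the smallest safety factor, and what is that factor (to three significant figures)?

candidate G, n = 0.421

Per material, after unit conversion:
  candidate U: E = 10.89, α = 4.03, σ_y = 51.00 → σ = 6.80 MPa, n = 7.49
  candidate G: E = 104.1, α = 19.2, σ_y = 130.3 → σ = 310 MPa, n = 0.421
  candidate F: E = 190.9, α = 15.4, σ_y = 220.0 → σ = 456 MPa, n = 0.483
  candidate D: E = 290.3, α = 11.2, σ_y = 253.0 → σ = 505 MPa, n = 0.501
  candidate X: E = 207.9, α = 12.7, σ_y = 1200 → σ = 408 MPa, n = 2.94
Smallest n: candidate G with n = 0.421.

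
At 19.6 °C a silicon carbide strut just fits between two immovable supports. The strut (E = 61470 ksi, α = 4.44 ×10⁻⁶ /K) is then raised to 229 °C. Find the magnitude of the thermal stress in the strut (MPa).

E = 61470 ksi = 423.8 GPa.
ΔT = 209.4 K. Constrained thermal stress σ = E·α·ΔT = 423.8×10³ MPa × 4.44×10⁻⁶ × 209.4 = 394 MPa (compressive).

394 MPa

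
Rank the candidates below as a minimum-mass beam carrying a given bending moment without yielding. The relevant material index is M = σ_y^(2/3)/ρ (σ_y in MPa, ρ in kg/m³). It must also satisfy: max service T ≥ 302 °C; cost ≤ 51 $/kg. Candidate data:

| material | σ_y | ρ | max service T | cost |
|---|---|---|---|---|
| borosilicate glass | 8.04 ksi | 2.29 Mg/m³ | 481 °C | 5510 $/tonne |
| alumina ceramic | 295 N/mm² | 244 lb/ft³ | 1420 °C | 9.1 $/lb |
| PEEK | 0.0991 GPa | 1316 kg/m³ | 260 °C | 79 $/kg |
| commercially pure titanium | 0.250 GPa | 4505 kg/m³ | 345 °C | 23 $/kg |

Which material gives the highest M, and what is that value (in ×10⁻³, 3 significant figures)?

Screen on constraints: max service T ≥ 302 °C; cost ≤ 51 $/kg. Survivors: borosilicate glass, alumina ceramic, commercially pure titanium.
After converting to SI:
  borosilicate glass: σ_y = 55.43 MPa, ρ = 2290 kg/m³
  alumina ceramic: σ_y = 295.0 MPa, ρ = 3909 kg/m³
  commercially pure titanium: σ_y = 250.0 MPa, ρ = 4505 kg/m³
  alumina ceramic: M = 11.3×10⁻³
  commercially pure titanium: M = 8.81×10⁻³
  borosilicate glass: M = 6.35×10⁻³
Highest index: alumina ceramic.

alumina ceramic, M = 11.3×10⁻³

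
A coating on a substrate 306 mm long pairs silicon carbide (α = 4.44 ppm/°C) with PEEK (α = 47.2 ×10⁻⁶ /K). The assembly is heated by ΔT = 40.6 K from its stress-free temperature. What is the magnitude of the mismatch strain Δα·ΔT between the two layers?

Δα = |4.44 − 47.2|×10⁻⁶/K = 42.8×10⁻⁶/K.
Mismatch strain = Δα·ΔT = 42.8×10⁻⁶ × 40.6 = 1.74×10⁻³.

1.74×10⁻³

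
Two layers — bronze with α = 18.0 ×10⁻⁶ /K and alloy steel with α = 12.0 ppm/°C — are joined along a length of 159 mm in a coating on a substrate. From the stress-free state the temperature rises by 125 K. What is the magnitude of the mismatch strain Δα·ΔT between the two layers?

Δα = |18.0 − 12.0|×10⁻⁶/K = 6.00×10⁻⁶/K.
Mismatch strain = Δα·ΔT = 6.00×10⁻⁶ × 125.0 = 7.50×10⁻⁴.

7.50×10⁻⁴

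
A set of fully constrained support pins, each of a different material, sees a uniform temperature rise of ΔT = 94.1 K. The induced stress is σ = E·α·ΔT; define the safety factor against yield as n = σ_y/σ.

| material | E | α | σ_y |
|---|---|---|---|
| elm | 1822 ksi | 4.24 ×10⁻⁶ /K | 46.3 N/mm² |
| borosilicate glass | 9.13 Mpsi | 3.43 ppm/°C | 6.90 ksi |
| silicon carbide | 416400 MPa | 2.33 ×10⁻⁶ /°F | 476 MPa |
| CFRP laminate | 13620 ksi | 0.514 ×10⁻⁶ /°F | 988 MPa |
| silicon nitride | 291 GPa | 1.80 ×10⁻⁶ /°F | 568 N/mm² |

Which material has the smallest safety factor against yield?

borosilicate glass

With everything in SI (GPa, ×10⁻⁶/K, MPa):
  elm: E = 12.56, α = 4.24, σ_y = 46.30 → σ = 5.01 MPa, n = 9.24
  borosilicate glass: E = 62.95, α = 3.43, σ_y = 47.57 → σ = 20.3 MPa, n = 2.34
  silicon carbide: E = 416.4, α = 4.19, σ_y = 476.0 → σ = 164 MPa, n = 2.90
  CFRP laminate: E = 93.91, α = 0.925, σ_y = 988.0 → σ = 8.18 MPa, n = 121
  silicon nitride: E = 291.0, α = 3.24, σ_y = 568.0 → σ = 88.7 MPa, n = 6.40
Smallest n: borosilicate glass with n = 2.34.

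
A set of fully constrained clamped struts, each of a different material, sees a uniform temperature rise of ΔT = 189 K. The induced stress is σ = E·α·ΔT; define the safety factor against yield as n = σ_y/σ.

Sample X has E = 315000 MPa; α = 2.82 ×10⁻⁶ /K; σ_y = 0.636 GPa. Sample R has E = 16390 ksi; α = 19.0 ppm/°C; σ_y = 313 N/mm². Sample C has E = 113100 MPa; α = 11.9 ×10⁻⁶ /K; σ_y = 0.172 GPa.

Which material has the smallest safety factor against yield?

Per material, after unit conversion:
  sample X: E = 315.0, α = 2.82, σ_y = 636.0 → σ = 168 MPa, n = 3.79
  sample R: E = 113.0, α = 19.0, σ_y = 313.0 → σ = 406 MPa, n = 0.771
  sample C: E = 113.1, α = 11.9, σ_y = 172.0 → σ = 254 MPa, n = 0.676
Smallest n: sample C with n = 0.676.

sample C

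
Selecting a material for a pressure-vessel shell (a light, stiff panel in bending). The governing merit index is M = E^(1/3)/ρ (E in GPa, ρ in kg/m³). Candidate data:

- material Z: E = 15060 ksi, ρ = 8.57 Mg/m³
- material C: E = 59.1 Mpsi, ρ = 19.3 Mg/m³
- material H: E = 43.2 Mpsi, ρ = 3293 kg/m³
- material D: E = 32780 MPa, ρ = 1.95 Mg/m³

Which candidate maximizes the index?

Convert each candidate to consistent units, then evaluate M:
  material Z: E = 103.8 GPa, ρ = 8570 kg/m³
  material C: E = 407.5 GPa, ρ = 19300 kg/m³
  material H: E = 297.9 GPa, ρ = 3293 kg/m³
  material D: E = 32.78 GPa, ρ = 1950 kg/m³
  material H: M = 2.03×10⁻³
  material D: M = 1.64×10⁻³
  material Z: M = 0.548×10⁻³
  material C: M = 0.384×10⁻³
The maximum is for material H.

material H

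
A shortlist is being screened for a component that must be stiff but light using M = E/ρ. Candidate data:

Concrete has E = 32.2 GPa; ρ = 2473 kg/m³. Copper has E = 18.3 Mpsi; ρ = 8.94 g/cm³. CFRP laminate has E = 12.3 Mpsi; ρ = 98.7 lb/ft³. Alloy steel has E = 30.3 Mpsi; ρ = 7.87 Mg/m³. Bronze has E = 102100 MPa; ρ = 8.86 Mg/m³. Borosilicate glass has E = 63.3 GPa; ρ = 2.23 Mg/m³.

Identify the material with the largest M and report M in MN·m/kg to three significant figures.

CFRP laminate, M = 53.6 MN·m/kg

Normalizing units and computing the index:
  concrete: E = 32.20 GPa, ρ = 2473 kg/m³
  copper: E = 126.2 GPa, ρ = 8940 kg/m³
  CFRP laminate: E = 84.81 GPa, ρ = 1581 kg/m³
  alloy steel: E = 208.9 GPa, ρ = 7870 kg/m³
  bronze: E = 102.1 GPa, ρ = 8860 kg/m³
  borosilicate glass: E = 63.30 GPa, ρ = 2230 kg/m³
  CFRP laminate: M = 53.6 MN·m/kg
  borosilicate glass: M = 28.4 MN·m/kg
  alloy steel: M = 26.5 MN·m/kg
  copper: M = 14.1 MN·m/kg
  concrete: M = 13.0 MN·m/kg
  bronze: M = 11.5 MN·m/kg
Highest index: CFRP laminate.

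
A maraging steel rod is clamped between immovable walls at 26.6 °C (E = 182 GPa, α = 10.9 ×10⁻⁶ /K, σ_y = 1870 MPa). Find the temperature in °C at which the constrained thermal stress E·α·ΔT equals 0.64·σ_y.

630 °C

E·α·ΔT = 1197 MPa ⇒ ΔT = 1197 / (182.0×10³ × 10.9×10⁻⁶) = 603.3 K.
T = 26.6 + 603.3 = 629.9 °C.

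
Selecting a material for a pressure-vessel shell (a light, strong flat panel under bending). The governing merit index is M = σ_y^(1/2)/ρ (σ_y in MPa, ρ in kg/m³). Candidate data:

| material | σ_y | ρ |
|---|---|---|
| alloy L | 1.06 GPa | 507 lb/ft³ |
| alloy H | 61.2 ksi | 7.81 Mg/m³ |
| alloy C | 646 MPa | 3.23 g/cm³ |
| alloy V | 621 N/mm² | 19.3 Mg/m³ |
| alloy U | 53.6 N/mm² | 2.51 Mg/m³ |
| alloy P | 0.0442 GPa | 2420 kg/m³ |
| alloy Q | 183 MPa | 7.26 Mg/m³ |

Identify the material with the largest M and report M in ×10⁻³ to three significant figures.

In SI units:
  alloy L: σ_y = 1060 MPa, ρ = 8121 kg/m³
  alloy H: σ_y = 422.0 MPa, ρ = 7810 kg/m³
  alloy C: σ_y = 646.0 MPa, ρ = 3230 kg/m³
  alloy V: σ_y = 621.0 MPa, ρ = 19300 kg/m³
  alloy U: σ_y = 53.60 MPa, ρ = 2510 kg/m³
  alloy P: σ_y = 44.20 MPa, ρ = 2420 kg/m³
  alloy Q: σ_y = 183.0 MPa, ρ = 7260 kg/m³
  alloy C: M = 7.87×10⁻³
  alloy L: M = 4.01×10⁻³
  alloy U: M = 2.92×10⁻³
  alloy P: M = 2.75×10⁻³
  alloy H: M = 2.63×10⁻³
  alloy Q: M = 1.86×10⁻³
  alloy V: M = 1.29×10⁻³
Alloy C ranks first.

alloy C, M = 7.87×10⁻³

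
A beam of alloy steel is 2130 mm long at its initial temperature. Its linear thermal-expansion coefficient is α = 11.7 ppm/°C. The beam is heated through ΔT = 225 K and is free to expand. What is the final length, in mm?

ΔL = α·L₀·ΔT = 11.7×10⁻⁶ × 2130 mm × 225.0 K = 5.61 mm.
L = L₀ + ΔL = 2130 + 5.61 = 2135.6 mm.

2135.6 mm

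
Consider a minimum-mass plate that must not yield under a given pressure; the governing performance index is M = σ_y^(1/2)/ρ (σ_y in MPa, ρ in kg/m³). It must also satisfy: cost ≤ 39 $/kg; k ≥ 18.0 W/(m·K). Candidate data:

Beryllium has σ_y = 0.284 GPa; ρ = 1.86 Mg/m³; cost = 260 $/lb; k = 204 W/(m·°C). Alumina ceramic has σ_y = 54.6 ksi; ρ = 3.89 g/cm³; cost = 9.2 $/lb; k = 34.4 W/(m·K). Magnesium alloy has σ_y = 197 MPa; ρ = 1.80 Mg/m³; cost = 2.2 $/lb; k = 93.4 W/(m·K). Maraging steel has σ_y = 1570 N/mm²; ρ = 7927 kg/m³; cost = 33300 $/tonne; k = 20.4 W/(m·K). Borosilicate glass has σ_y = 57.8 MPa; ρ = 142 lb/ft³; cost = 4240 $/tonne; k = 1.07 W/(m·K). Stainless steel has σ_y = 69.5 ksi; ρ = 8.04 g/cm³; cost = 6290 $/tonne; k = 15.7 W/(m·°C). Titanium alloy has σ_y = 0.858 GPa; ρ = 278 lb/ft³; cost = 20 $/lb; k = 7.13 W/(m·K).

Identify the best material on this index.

Screen on constraints: cost ≤ 39 $/kg; k ≥ 18.0 W/(m·K). Survivors: alumina ceramic, magnesium alloy, maraging steel.
After converting to SI:
  alumina ceramic: σ_y = 376.5 MPa, ρ = 3890 kg/m³
  magnesium alloy: σ_y = 197.0 MPa, ρ = 1800 kg/m³
  maraging steel: σ_y = 1570 MPa, ρ = 7927 kg/m³
  magnesium alloy: M = 7.80×10⁻³
  maraging steel: M = 5.00×10⁻³
  alumina ceramic: M = 4.99×10⁻³
Magnesium alloy ranks first.

magnesium alloy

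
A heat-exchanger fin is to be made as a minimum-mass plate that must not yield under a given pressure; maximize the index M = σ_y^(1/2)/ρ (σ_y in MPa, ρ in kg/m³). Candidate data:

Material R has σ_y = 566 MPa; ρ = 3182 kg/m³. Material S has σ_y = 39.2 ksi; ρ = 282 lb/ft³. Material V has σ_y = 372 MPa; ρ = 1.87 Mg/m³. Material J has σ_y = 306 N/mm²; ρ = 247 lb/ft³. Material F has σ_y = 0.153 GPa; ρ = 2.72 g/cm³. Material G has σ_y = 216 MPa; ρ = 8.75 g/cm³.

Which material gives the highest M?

material V

Putting every candidate on a common basis:
  material R: σ_y = 566.0 MPa, ρ = 3182 kg/m³
  material S: σ_y = 270.3 MPa, ρ = 4517 kg/m³
  material V: σ_y = 372.0 MPa, ρ = 1870 kg/m³
  material J: σ_y = 306.0 MPa, ρ = 3957 kg/m³
  material F: σ_y = 153.0 MPa, ρ = 2720 kg/m³
  material G: σ_y = 216.0 MPa, ρ = 8750 kg/m³
  material V: M = 10.3×10⁻³
  material R: M = 7.48×10⁻³
  material F: M = 4.55×10⁻³
  material J: M = 4.42×10⁻³
  material S: M = 3.64×10⁻³
  material G: M = 1.68×10⁻³
Material V has the largest M.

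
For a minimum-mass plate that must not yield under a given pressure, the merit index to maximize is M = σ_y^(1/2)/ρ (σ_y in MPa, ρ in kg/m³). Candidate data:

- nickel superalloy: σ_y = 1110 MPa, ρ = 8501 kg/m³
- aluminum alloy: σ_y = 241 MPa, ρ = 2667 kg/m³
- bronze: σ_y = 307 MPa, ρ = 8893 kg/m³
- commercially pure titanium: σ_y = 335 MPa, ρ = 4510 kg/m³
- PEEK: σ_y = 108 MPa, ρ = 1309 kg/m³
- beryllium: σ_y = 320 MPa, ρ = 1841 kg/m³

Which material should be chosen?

Per-candidate index values:
  beryllium: M = 9.72×10⁻³
  PEEK: M = 7.94×10⁻³
  aluminum alloy: M = 5.82×10⁻³
  commercially pure titanium: M = 4.06×10⁻³
  nickel superalloy: M = 3.92×10⁻³
  bronze: M = 1.97×10⁻³
Beryllium ranks first.

beryllium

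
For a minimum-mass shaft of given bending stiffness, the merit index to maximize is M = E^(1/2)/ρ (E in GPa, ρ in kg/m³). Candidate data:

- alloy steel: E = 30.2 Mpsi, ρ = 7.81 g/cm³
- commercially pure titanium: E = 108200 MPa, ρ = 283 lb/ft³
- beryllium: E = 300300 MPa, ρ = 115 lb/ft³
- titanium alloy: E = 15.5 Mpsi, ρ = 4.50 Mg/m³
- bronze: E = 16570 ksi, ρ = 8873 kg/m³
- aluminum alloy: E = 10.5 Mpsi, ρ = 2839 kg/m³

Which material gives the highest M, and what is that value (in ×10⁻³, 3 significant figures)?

Convert each candidate to consistent units, then evaluate M:
  alloy steel: E = 208.2 GPa, ρ = 7810 kg/m³
  commercially pure titanium: E = 108.2 GPa, ρ = 4533 kg/m³
  beryllium: E = 300.3 GPa, ρ = 1842 kg/m³
  titanium alloy: E = 106.9 GPa, ρ = 4500 kg/m³
  bronze: E = 114.2 GPa, ρ = 8873 kg/m³
  aluminum alloy: E = 72.39 GPa, ρ = 2839 kg/m³
  beryllium: M = 9.41×10⁻³
  aluminum alloy: M = 3.00×10⁻³
  titanium alloy: M = 2.30×10⁻³
  commercially pure titanium: M = 2.29×10⁻³
  alloy steel: M = 1.85×10⁻³
  bronze: M = 1.20×10⁻³
Highest index: beryllium.

beryllium, M = 9.41×10⁻³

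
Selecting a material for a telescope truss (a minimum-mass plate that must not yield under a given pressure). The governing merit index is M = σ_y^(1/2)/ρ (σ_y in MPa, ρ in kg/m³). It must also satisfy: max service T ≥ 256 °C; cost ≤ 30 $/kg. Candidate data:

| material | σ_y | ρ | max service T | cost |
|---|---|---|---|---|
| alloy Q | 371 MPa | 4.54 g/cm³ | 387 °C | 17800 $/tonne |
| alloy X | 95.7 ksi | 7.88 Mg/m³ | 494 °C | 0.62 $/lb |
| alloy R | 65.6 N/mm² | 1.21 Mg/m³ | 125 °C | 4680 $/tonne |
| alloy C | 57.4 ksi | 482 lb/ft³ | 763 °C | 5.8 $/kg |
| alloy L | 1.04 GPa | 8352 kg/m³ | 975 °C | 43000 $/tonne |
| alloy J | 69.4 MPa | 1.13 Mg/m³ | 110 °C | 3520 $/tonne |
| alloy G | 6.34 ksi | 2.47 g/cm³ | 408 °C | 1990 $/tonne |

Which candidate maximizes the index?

alloy Q

Screen on constraints: max service T ≥ 256 °C; cost ≤ 30 $/kg. Survivors: alloy Q, alloy X, alloy C, alloy G.
Convert each candidate to consistent units, then evaluate M:
  alloy Q: σ_y = 371.0 MPa, ρ = 4540 kg/m³
  alloy X: σ_y = 659.8 MPa, ρ = 7880 kg/m³
  alloy C: σ_y = 395.8 MPa, ρ = 7721 kg/m³
  alloy G: σ_y = 43.71 MPa, ρ = 2470 kg/m³
  alloy Q: M = 4.24×10⁻³
  alloy X: M = 3.26×10⁻³
  alloy G: M = 2.68×10⁻³
  alloy C: M = 2.58×10⁻³
Alloy Q ranks first.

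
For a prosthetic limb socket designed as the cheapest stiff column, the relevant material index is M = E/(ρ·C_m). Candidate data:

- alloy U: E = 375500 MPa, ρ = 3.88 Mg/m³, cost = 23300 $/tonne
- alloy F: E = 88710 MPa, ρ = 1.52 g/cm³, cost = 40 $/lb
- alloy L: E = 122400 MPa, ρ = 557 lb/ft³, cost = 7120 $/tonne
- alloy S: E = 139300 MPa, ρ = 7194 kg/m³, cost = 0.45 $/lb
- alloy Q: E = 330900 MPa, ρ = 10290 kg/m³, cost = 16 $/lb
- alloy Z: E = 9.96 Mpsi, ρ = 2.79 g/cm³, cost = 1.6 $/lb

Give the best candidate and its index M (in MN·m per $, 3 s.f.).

alloy S, M = 19.5 MN·m per $

After converting to SI:
  alloy U: E = 375.5 GPa, ρ = 3880 kg/m³, cost = 23.30 $/kg
  alloy F: E = 88.71 GPa, ρ = 1520 kg/m³, cost = 88.18 $/kg
  alloy L: E = 122.4 GPa, ρ = 8922 kg/m³, cost = 7.120 $/kg
  alloy S: E = 139.3 GPa, ρ = 7194 kg/m³, cost = 0.9921 $/kg
  alloy Q: E = 330.9 GPa, ρ = 10290 kg/m³, cost = 35.27 $/kg
  alloy Z: E = 68.67 GPa, ρ = 2790 kg/m³, cost = 3.527 $/kg
  alloy S: M = 19.5 MN·m per $
  alloy Z: M = 6.98 MN·m per $
  alloy U: M = 4.15 MN·m per $
  alloy L: M = 1.93 MN·m per $
  alloy Q: M = 0.912 MN·m per $
  alloy F: M = 0.662 MN·m per $
The maximum is for alloy S.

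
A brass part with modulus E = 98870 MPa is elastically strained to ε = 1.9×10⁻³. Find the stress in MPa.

188 MPa

E = 98870 MPa = 98.87 GPa.
σ = E·ε = 98870 MPa × 1.9×10⁻³ = 188 MPa.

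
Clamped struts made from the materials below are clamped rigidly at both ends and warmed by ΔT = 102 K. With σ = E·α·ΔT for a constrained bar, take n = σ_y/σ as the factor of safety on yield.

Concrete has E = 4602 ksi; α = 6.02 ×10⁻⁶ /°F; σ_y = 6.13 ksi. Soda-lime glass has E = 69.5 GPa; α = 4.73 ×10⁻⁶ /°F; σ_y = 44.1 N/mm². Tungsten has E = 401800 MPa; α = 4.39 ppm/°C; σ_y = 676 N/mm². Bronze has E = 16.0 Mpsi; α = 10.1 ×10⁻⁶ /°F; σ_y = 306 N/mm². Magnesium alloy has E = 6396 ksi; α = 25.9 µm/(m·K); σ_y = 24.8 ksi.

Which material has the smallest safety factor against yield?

Per material, after unit conversion:
  concrete: E = 31.73, α = 10.8, σ_y = 42.26 → σ = 35.1 MPa, n = 1.21
  soda-lime glass: E = 69.50, α = 8.51, σ_y = 44.10 → σ = 60.4 MPa, n = 0.731
  tungsten: E = 401.8, α = 4.39, σ_y = 676.0 → σ = 180 MPa, n = 3.76
  bronze: E = 110.3, α = 18.2, σ_y = 306.0 → σ = 205 MPa, n = 1.50
  magnesium alloy: E = 44.10, α = 25.9, σ_y = 171.0 → σ = 117 MPa, n = 1.47
The minimum is soda-lime glass at n = 0.731.

soda-lime glass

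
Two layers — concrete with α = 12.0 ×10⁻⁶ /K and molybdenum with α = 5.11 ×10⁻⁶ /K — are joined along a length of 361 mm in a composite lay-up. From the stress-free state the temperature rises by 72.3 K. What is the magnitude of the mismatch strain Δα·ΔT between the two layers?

Δα = |12.0 − 5.11|×10⁻⁶/K = 6.89×10⁻⁶/K.
Mismatch strain = Δα·ΔT = 6.89×10⁻⁶ × 72.3 = 4.98×10⁻⁴.

4.98×10⁻⁴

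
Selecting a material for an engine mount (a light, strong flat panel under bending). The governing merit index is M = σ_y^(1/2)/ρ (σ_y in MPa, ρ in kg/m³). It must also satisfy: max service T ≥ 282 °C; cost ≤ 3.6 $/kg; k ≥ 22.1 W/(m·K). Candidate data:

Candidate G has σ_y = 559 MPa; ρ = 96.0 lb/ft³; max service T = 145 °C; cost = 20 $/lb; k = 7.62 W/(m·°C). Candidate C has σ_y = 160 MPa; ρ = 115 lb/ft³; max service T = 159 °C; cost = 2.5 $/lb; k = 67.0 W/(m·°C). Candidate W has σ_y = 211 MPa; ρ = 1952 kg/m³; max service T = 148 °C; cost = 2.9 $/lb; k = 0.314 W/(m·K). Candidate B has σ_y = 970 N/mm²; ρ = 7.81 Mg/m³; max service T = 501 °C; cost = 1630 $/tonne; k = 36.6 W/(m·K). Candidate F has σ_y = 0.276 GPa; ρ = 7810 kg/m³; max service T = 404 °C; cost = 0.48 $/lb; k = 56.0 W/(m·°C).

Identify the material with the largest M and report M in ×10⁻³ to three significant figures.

Screen on constraints: max service T ≥ 282 °C; cost ≤ 3.6 $/kg; k ≥ 22.1 W/(m·K). Survivors: candidate B, candidate F.
Convert each candidate to consistent units, then evaluate M:
  candidate B: σ_y = 970.0 MPa, ρ = 7810 kg/m³
  candidate F: σ_y = 276.0 MPa, ρ = 7810 kg/m³
  candidate B: M = 3.99×10⁻³
  candidate F: M = 2.13×10⁻³
Highest index: candidate B.

candidate B, M = 3.99×10⁻³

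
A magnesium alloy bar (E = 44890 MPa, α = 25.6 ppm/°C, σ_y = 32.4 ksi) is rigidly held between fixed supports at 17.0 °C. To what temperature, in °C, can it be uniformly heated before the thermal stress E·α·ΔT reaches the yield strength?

211 °C

E = 44890 MPa = 44.89 GPa.
σ_y = 32.4 ksi = 223.4 MPa.
E·α·ΔT = 223.4 MPa ⇒ ΔT = 223.4 / (44.89×10³ × 25.6×10⁻⁶) = 194.4 K.
T = 17.0 + 194.4 = 211.4 °C.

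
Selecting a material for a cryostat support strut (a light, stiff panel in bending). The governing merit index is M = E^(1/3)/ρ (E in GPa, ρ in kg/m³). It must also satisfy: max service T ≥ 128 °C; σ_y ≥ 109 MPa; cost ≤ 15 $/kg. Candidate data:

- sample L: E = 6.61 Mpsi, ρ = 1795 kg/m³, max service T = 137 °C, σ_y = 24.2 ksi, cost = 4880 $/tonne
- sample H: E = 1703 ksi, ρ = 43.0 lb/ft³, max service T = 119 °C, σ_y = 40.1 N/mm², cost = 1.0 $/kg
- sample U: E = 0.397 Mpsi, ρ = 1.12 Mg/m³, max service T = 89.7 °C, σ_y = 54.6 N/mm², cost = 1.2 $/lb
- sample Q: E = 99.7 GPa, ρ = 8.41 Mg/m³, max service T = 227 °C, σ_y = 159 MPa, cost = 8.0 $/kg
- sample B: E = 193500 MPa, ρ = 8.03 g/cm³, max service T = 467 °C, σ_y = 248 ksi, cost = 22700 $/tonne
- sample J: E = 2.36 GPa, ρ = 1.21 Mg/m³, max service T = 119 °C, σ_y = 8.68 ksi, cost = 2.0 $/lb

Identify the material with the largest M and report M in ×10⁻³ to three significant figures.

sample L, M = 1.99×10⁻³

Screen on constraints: max service T ≥ 128 °C; σ_y ≥ 109 MPa; cost ≤ 15 $/kg. Survivors: sample L, sample Q.
Normalizing units and computing the index:
  sample L: E = 45.57 GPa, ρ = 1795 kg/m³
  sample Q: E = 99.70 GPa, ρ = 8410 kg/m³
  sample L: M = 1.99×10⁻³
  sample Q: M = 0.551×10⁻³
The maximum is for sample L.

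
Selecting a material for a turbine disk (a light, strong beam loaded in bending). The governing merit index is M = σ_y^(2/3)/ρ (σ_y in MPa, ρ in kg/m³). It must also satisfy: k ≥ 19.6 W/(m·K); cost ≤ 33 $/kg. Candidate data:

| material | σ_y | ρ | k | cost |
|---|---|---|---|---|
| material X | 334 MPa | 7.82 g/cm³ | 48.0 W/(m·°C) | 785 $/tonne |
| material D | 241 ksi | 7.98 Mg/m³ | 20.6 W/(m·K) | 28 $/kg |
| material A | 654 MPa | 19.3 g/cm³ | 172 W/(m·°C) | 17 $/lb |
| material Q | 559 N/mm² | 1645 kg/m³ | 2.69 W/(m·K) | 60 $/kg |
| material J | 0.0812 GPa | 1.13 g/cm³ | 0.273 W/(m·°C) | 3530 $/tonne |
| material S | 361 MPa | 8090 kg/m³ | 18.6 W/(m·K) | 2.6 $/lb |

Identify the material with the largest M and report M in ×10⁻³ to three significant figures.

Screen on constraints: k ≥ 19.6 W/(m·K); cost ≤ 33 $/kg. Survivors: material X, material D.
Putting every candidate on a common basis:
  material X: σ_y = 334.0 MPa, ρ = 7820 kg/m³
  material D: σ_y = 1662 MPa, ρ = 7980 kg/m³
  material D: M = 17.6×10⁻³
  material X: M = 6.16×10⁻³
Material D ranks first.

material D, M = 17.6×10⁻³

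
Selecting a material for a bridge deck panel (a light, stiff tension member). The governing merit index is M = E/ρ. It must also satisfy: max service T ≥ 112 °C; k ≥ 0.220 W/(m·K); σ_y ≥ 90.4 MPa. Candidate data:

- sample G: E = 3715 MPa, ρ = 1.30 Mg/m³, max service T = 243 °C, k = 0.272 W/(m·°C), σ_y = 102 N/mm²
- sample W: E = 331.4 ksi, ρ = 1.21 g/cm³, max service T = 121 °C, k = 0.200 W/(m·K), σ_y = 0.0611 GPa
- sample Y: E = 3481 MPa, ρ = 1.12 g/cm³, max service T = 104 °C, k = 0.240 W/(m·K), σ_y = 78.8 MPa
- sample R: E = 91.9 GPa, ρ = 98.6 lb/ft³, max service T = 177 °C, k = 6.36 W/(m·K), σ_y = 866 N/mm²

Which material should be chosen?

Screen on constraints: max service T ≥ 112 °C; k ≥ 0.220 W/(m·K); σ_y ≥ 90.4 MPa. Survivors: sample G, sample R.
In SI units:
  sample G: E = 3.715 GPa, ρ = 1300 kg/m³
  sample R: E = 91.90 GPa, ρ = 1579 kg/m³
  sample R: M = 58.2 MN·m/kg
  sample G: M = 2.86 MN·m/kg
Sample R ranks first.

sample R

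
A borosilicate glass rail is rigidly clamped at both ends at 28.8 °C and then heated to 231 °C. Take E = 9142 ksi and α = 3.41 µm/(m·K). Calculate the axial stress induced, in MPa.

43.5 MPa

E = 9142 ksi = 63.03 GPa.
ΔT = 202.2 K. Constrained thermal stress σ = E·α·ΔT = 63.03×10³ MPa × 3.41×10⁻⁶ × 202.2 = 43.5 MPa (compressive).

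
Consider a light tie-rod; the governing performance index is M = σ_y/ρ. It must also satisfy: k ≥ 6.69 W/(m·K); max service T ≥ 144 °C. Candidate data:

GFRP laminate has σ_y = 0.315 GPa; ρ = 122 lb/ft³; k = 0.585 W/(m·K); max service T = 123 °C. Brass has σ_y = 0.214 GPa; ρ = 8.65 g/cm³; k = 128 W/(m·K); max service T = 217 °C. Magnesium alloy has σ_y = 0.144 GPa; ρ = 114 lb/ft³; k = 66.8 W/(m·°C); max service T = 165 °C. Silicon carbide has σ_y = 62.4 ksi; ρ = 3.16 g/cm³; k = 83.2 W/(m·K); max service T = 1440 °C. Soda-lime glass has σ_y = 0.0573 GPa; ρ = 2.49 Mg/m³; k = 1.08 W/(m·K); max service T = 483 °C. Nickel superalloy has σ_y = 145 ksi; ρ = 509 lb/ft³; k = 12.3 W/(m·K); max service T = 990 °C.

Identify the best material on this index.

Screen on constraints: k ≥ 6.69 W/(m·K); max service T ≥ 144 °C. Survivors: brass, magnesium alloy, silicon carbide, nickel superalloy.
After converting to SI:
  brass: σ_y = 214.0 MPa, ρ = 8650 kg/m³
  magnesium alloy: σ_y = 144.0 MPa, ρ = 1826 kg/m³
  silicon carbide: σ_y = 430.2 MPa, ρ = 3160 kg/m³
  nickel superalloy: σ_y = 999.7 MPa, ρ = 8153 kg/m³
  silicon carbide: M = 136 kN·m/kg
  nickel superalloy: M = 123 kN·m/kg
  magnesium alloy: M = 78.9 kN·m/kg
  brass: M = 24.7 kN·m/kg
Silicon carbide has the largest M.

silicon carbide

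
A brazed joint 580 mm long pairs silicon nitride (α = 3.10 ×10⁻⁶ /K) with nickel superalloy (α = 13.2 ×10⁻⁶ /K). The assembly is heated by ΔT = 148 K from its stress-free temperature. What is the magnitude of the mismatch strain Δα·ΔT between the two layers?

1.49×10⁻³

Δα = |3.10 − 13.2|×10⁻⁶/K = 10.1×10⁻⁶/K.
Mismatch strain = Δα·ΔT = 10.1×10⁻⁶ × 148.0 = 1.49×10⁻³.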